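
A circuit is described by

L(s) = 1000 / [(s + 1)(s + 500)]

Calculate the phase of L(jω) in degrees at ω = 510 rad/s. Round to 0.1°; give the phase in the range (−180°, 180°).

-135.5°

At s = jω = j510:
pole (s+1): 1 + j510 → |·| = √(1²+510²) = √260101 ≈ 510, ∠ = arctan(510/1) ≈ 89.89°
pole (s+500): 500 + j510 → |·| = √(500²+510²) = √510100 ≈ 714.21, ∠ = arctan(510/500) ≈ 45.57°
∠L = 0.00° − 135.46° = -135.46°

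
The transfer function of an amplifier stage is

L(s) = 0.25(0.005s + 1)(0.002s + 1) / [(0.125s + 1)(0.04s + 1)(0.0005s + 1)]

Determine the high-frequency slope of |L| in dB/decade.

Each pole contributes −20 dB/decade at high frequency; each zero contributes +20 dB/decade.
Net: 2 zero(s) − 3 pole(s) → -20 dB/decade.

-20 dB/decade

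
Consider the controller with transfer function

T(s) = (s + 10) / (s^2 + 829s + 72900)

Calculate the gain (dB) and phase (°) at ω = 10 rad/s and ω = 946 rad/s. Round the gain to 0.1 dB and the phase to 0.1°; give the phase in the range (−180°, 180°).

Substitute s = j10:
Numerator: (j10) + 10 = 10 + j10
Denominator: (j10)^2 + 829(j10) + 72900 = 72800 + j8290
|N| = √(10² + 10²) ≈ 14.142, ∠N ≈ 45.00°
|D| = √(72800² + 8290²) ≈ 73270, ∠D ≈ 6.50°
|T| = 14.142 / 73270 ≈ 0.00019301
Gain = 20 log₁₀(0.00019301) ≈ -74.29 dB
∠T = 45.00° − 6.50° = 38.50°

Substitute s = j946:
Numerator: (j946) + 10 = 10 + j946
Denominator: (j946)^2 + 829(j946) + 72900 = -822016 + j784234
|N| = √(10² + 946²) ≈ 946.05, ∠N ≈ 89.39°
|D| = √(822016² + 784234²) ≈ 1.1361e+06, ∠D ≈ 136.35°
|T| = 946.05 / 1.1361e+06 ≈ 0.00083272
Gain = 20 log₁₀(0.00083272) ≈ -61.59 dB
∠T = 89.39° − 136.35° = -46.96°

ω = 10: -74.3 dB, 38.5°; ω = 946: -61.6 dB, -47.0°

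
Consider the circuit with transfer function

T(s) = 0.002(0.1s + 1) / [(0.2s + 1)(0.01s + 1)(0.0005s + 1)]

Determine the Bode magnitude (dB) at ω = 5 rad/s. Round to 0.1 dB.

-56.0 dB

At ω = 5 rad/s:
zero (1 + j5·0.1) = 1 + j0.5 → |·| ≈ 1.118, ∠ ≈ 26.57°
pole (1 + j5·0.2) = 1 + j1 → |·| ≈ 1.4142, ∠ ≈ 45.00°
pole (1 + j5·0.01) = 1 + j0.05 → |·| ≈ 1.0012, ∠ ≈ 2.86°
pole (1 + j5·0.0005) = 1 + j0.0025 → |·| ≈ 1, ∠ ≈ 0.14°
|T| = 0.002 · 1.118 / (1.4142 · 1.0012 · 1) ≈ 0.0015792
Gain = 20 log₁₀(0.0015792) ≈ -56.03 dB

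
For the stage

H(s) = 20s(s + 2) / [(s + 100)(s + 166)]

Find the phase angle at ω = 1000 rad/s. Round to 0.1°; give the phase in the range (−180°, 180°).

At s = jω = j1000:
zero (s+2): 2 + j1000 → |·| = √(2²+1000²) = √1000004 ≈ 1000, ∠ = arctan(1000/2) ≈ 89.89°
zero at origin: s = j1000 → |·| = 1000, ∠ = 90.00°
pole (s+100): 100 + j1000 → |·| = √(100²+1000²) = √1010000 ≈ 1005, ∠ = arctan(1000/100) ≈ 84.29°
pole (s+166): 166 + j1000 → |·| = √(166²+1000²) = √1027556 ≈ 1013.7, ∠ = arctan(1000/166) ≈ 80.57°
∠H = 179.89° − 164.86° = 15.03°

15.0°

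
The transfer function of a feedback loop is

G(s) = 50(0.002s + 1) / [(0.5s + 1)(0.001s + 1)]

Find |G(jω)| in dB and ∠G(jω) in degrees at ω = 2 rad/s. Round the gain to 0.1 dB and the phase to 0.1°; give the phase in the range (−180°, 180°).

31.0 dB, -44.9°

At ω = 2 rad/s:
zero (1 + j2·0.002) = 1 + j0.004 → |·| ≈ 1, ∠ ≈ 0.23°
pole (1 + j2·0.5) = 1 + j1 → |·| ≈ 1.4142, ∠ ≈ 45.00°
pole (1 + j2·0.001) = 1 + j0.002 → |·| ≈ 1, ∠ ≈ 0.11°
|G| = 50 · 1 / (1.4142 · 1) ≈ 35.356
Gain = 20 log₁₀(35.356) ≈ 30.97 dB
∠G = (0.23°) − (45.00° + 0.11°) = -44.88°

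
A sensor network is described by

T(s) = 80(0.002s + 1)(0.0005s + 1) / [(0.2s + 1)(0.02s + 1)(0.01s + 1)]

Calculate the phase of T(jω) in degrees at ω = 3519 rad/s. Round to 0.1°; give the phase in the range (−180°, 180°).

At ω = 3519 rad/s:
zero (1 + j3519·0.002) = 1 + j7.038 → |·| ≈ 7.1087, ∠ ≈ 81.91°
zero (1 + j3519·0.0005) = 1 + j1.7595 → |·| ≈ 2.0238, ∠ ≈ 60.39°
pole (1 + j3519·0.2) = 1 + j703.8 → |·| ≈ 703.8, ∠ ≈ 89.92°
pole (1 + j3519·0.02) = 1 + j70.38 → |·| ≈ 70.387, ∠ ≈ 89.19°
pole (1 + j3519·0.01) = 1 + j35.19 → |·| ≈ 35.204, ∠ ≈ 88.37°
∠T = (81.91° + 60.39°) − (89.92° + 89.19° + 88.37°) = -125.18°

-125.2°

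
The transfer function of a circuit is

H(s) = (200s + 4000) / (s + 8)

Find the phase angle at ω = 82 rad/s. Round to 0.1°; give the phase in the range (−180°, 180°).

Substitute s = j82:
Numerator: 200(j82) + 4000 = 4000 + j16400
Denominator: (j82) + 8 = 8 + j82
|N| = √(4000² + 16400²) ≈ 16881, ∠N ≈ 76.29°
|D| = √(8² + 82²) ≈ 82.389, ∠D ≈ 84.43°
∠H = 76.29° − 84.43° = -8.14°

-8.1°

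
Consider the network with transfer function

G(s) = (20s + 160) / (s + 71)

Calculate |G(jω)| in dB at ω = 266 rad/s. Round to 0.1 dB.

25.7 dB

Substitute s = j266:
Numerator: 20(j266) + 160 = 160 + j5320
Denominator: (j266) + 71 = 71 + j266
|N| = √(160² + 5320²) ≈ 5322.4, ∠N ≈ 88.28°
|D| = √(71² + 266²) ≈ 275.31, ∠D ≈ 75.06°
|G| = 5322.4 / 275.31 ≈ 19.332
Gain = 20 log₁₀(19.332) ≈ 25.73 dB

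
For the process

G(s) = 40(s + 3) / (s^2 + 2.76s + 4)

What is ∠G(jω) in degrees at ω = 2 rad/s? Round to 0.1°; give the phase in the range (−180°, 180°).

At s = jω = j2:
zero (s+3): 3 + j2 → |·| = √(3²+2²) = √13 ≈ 3.6056, ∠ = arctan(2/3) ≈ 33.69°
quadratic: (j2)² + 2.76·j2 + 4 = 0 + j5.52 → |·| ≈ 5.52, ∠ ≈ 90.00°
∠G = 33.69° − 90.00° = -56.31°

-56.3°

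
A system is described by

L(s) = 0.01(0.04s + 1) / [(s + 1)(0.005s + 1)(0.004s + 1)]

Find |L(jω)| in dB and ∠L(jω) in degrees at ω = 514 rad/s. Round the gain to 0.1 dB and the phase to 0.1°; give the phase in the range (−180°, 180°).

At ω = 514 rad/s:
zero (1 + j514·0.04) = 1 + j20.56 → |·| ≈ 20.584, ∠ ≈ 87.22°
pole (1 + j514·1) = 1 + j514 → |·| ≈ 514, ∠ ≈ 89.89°
pole (1 + j514·0.005) = 1 + j2.57 → |·| ≈ 2.7577, ∠ ≈ 68.74°
pole (1 + j514·0.004) = 1 + j2.056 → |·| ≈ 2.2863, ∠ ≈ 64.06°
|L| = 0.01 · 20.584 / (514 · 2.7577 · 2.2863) ≈ 6.3516e-05
Gain = 20 log₁₀(6.3516e-05) ≈ -83.94 dB
∠L = (87.22°) − (89.89° + 68.74° + 64.06°) = -135.47°

-83.9 dB, -135.5°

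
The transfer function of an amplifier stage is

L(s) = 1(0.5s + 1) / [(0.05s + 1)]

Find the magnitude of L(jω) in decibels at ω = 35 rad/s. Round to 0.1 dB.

18.8 dB

At ω = 35 rad/s:
zero (1 + j35·0.5) = 1 + j17.5 → |·| ≈ 17.529, ∠ ≈ 86.73°
pole (1 + j35·0.05) = 1 + j1.75 → |·| ≈ 2.0156, ∠ ≈ 60.26°
|L| = 1 · 17.529 / (2.0156) ≈ 8.6967
Gain = 20 log₁₀(8.6967) ≈ 18.79 dB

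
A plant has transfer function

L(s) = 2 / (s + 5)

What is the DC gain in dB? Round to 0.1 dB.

-8.0 dB

L(0) = 2 / (5) = 0.4
20 log₁₀(0.4) ≈ -7.96 dB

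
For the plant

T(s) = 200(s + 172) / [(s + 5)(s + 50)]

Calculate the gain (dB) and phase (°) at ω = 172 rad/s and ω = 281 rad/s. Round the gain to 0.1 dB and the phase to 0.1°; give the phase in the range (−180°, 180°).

At s = jω = j172:
zero (s+172): 172 + j172 → |·| = √(172²+172²) = √59168 ≈ 243.24, ∠ = arctan(172/172) ≈ 45.00°
pole (s+5): 5 + j172 → |·| = √(5²+172²) = √29609 ≈ 172.07, ∠ = arctan(172/5) ≈ 88.33°
pole (s+50): 50 + j172 → |·| = √(50²+172²) = √32084 ≈ 179.12, ∠ = arctan(172/50) ≈ 73.79°
|T| = 200 · 243.24 / 30821 ≈ 1.5784
Gain = 20 log₁₀(1.5784) ≈ 3.96 dB
∠T = 45.00° − 162.12° = -117.12°

At s = jω = j281:
zero (s+172): 172 + j281 → |·| = √(172²+281²) = √108545 ≈ 329.46, ∠ = arctan(281/172) ≈ 58.53°
pole (s+5): 5 + j281 → |·| = √(5²+281²) = √78986 ≈ 281.04, ∠ = arctan(281/5) ≈ 88.98°
pole (s+50): 50 + j281 → |·| = √(50²+281²) = √81461 ≈ 285.41, ∠ = arctan(281/50) ≈ 79.91°
|T| = 200 · 329.46 / 80212 ≈ 0.82147
Gain = 20 log₁₀(0.82147) ≈ -1.71 dB
∠T = 58.53° − 168.89° = -110.36°

ω = 172: 4.0 dB, -117.1°; ω = 281: -1.7 dB, -110.4°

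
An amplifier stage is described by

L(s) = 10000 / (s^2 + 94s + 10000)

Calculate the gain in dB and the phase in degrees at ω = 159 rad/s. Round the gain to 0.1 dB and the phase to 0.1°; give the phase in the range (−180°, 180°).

At s = jω = j159:
quadratic: (j159)² + 94·j159 + 10000 = -15281 + j14946 → |·| ≈ 21375, ∠ ≈ 135.63°
|L| = 10000 / 21375 ≈ 0.46784
Gain = 20 log₁₀(0.46784) ≈ -6.60 dB
∠L = 0.00° − 135.63° = -135.63°

-6.6 dB, -135.6°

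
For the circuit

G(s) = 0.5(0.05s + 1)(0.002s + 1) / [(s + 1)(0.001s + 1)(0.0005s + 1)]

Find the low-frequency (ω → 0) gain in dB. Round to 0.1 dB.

-6.0 dB

G(0) = 0.5 · 1 / 1 = 0.5
20 log₁₀(0.5) ≈ -6.02 dB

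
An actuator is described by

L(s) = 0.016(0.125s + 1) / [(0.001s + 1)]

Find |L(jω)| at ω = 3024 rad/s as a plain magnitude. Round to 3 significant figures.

At ω = 3024 rad/s:
zero (1 + j3024·0.125) = 1 + j378 → |·| ≈ 378, ∠ ≈ 89.85°
pole (1 + j3024·0.001) = 1 + j3.024 → |·| ≈ 3.1851, ∠ ≈ 71.70°
|L| = 0.016 · 378 / (3.1851) ≈ 1.8988

1.90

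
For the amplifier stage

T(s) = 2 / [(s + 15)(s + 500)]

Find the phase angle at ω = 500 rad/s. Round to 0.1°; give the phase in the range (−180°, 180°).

-133.3°

At s = jω = j500:
pole (s+15): 15 + j500 → |·| = √(15²+500²) = √250225 ≈ 500.22, ∠ = arctan(500/15) ≈ 88.28°
pole (s+500): 500 + j500 → |·| = √(500²+500²) = √500000 ≈ 707.11, ∠ = arctan(500/500) ≈ 45.00°
∠T = 0.00° − 133.28° = -133.28°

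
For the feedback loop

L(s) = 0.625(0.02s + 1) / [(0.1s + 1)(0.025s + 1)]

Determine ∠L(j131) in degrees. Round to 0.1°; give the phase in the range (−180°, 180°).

-89.5°

At ω = 131 rad/s:
zero (1 + j131·0.02) = 1 + j2.62 → |·| ≈ 2.8044, ∠ ≈ 69.11°
pole (1 + j131·0.1) = 1 + j13.1 → |·| ≈ 13.138, ∠ ≈ 85.63°
pole (1 + j131·0.025) = 1 + j3.275 → |·| ≈ 3.4243, ∠ ≈ 73.02°
∠L = (69.11°) − (85.63° + 73.02°) = -89.54°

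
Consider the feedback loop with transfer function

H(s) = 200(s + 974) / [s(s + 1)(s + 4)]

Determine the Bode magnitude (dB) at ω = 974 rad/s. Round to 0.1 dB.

-70.5 dB

At s = jω = j974:
zero (s+974): 974 + j974 → |·| = √(974²+974²) = √1897352 ≈ 1377.4, ∠ = arctan(974/974) ≈ 45.00°
pole (s+1): 1 + j974 → |·| = √(1²+974²) = √948677 ≈ 974, ∠ = arctan(974/1) ≈ 89.94°
pole (s+4): 4 + j974 → |·| = √(4²+974²) = √948692 ≈ 974.01, ∠ = arctan(974/4) ≈ 89.76°
pole at origin: |s| = 974, ∠ = 90.00° (in denominator)
|H| = 200 · 1377.4 / 9.2402e+08 ≈ 0.00029813
Gain = 20 log₁₀(0.00029813) ≈ -70.51 dB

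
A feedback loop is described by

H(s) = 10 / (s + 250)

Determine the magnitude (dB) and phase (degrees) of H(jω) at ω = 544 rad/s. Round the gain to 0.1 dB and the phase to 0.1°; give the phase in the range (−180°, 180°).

At s = jω = j544:
pole (s+250): 250 + j544 → |·| = √(250²+544²) = √358436 ≈ 598.7, ∠ = arctan(544/250) ≈ 65.32°
|H| = 10 / 598.7 ≈ 0.016703
Gain = 20 log₁₀(0.016703) ≈ -35.54 dB
∠H = 0.00° − 65.32° = -65.32°

-35.5 dB, -65.3°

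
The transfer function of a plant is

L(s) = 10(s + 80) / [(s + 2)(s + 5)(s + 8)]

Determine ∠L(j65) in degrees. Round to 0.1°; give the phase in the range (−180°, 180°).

142.3°

At s = jω = j65:
zero (s+80): 80 + j65 → |·| = √(80²+65²) = √10625 ≈ 103.08, ∠ = arctan(65/80) ≈ 39.09°
pole (s+2): 2 + j65 → |·| = √(2²+65²) = √4229 ≈ 65.031, ∠ = arctan(65/2) ≈ 88.24°
pole (s+5): 5 + j65 → |·| = √(5²+65²) = √4250 ≈ 65.192, ∠ = arctan(65/5) ≈ 85.60°
pole (s+8): 8 + j65 → |·| = √(8²+65²) = √4289 ≈ 65.49, ∠ = arctan(65/8) ≈ 82.98°
∠L = 39.09° − 256.82° = -217.73° ≡ 142.27° (principal value)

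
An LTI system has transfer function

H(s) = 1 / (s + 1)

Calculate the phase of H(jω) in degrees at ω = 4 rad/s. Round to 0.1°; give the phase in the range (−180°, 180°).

-76.0°

Substitute s = j4:
Numerator: 1 = 1 + j0
Denominator: (j4) + 1 = 1 + j4
|N| = √(1² + 0²) ≈ 1, ∠N ≈ 0.00°
|D| = √(1² + 4²) ≈ 4.1231, ∠D ≈ 75.96°
∠H = 0.00° − 75.96° = -75.96°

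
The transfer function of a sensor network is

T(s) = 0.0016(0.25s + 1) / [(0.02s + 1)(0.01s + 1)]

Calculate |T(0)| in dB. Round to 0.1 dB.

T(0) = 0.0016 · 1 / 1 = 0.0016
20 log₁₀(0.0016) ≈ -55.92 dB

-55.9 dB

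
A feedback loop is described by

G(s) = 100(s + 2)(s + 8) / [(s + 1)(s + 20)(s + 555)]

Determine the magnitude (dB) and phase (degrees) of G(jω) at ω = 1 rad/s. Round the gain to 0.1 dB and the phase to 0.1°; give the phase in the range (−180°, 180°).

At s = jω = j1:
zero (s+2): 2 + j1 → |·| = √(2²+1²) = √5 ≈ 2.2361, ∠ = arctan(1/2) ≈ 26.57°
zero (s+8): 8 + j1 → |·| = √(8²+1²) = √65 ≈ 8.0623, ∠ = arctan(1/8) ≈ 7.13°
pole (s+1): 1 + j1 → |·| = √(1²+1²) = √2 ≈ 1.4142, ∠ = arctan(1/1) ≈ 45.00°
pole (s+20): 20 + j1 → |·| = √(20²+1²) = √401 ≈ 20.025, ∠ = arctan(1/20) ≈ 2.86°
pole (s+555): 555 + j1 → |·| = √(555²+1²) = √308026 ≈ 555, ∠ = arctan(1/555) ≈ 0.10°
|G| = 100 · 18.028 / 15717 ≈ 0.1147
Gain = 20 log₁₀(0.1147) ≈ -18.81 dB
∠G = 33.70° − 47.96° = -14.26°

-18.8 dB, -14.3°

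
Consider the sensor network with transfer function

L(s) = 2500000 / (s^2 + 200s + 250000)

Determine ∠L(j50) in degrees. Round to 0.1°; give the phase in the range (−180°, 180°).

-2.3°

At s = jω = j50:
quadratic: (j50)² + 200·j50 + 250000 = 247500 + j10000 → |·| ≈ 2.477e+05, ∠ ≈ 2.31°
∠L = 0.00° − 2.31° = -2.31°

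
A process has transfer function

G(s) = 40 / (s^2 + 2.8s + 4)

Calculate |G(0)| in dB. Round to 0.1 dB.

20.0 dB

G(0) = 40 / 4 = 10
20 log₁₀(10) ≈ 20.00 dB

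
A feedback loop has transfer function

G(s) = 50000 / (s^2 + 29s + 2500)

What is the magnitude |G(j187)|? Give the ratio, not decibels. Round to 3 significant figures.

1.52

At s = jω = j187:
quadratic: (j187)² + 29·j187 + 2500 = -32469 + j5423 → |·| ≈ 32919, ∠ ≈ 170.52°
|G| = 50000 / 32919 ≈ 1.5189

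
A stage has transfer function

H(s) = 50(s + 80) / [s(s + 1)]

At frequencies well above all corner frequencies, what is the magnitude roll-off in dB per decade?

-20 dB/decade

Each pole contributes −20 dB/decade at high frequency; each zero contributes +20 dB/decade.
Net: 1 zero(s) − 2 pole(s) → -20 dB/decade.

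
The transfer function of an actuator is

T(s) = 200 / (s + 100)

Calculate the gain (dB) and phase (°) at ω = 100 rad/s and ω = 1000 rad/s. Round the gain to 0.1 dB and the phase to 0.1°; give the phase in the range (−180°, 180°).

Substitute s = j100:
Numerator: 200 = 200 + j0
Denominator: (j100) + 100 = 100 + j100
|N| = √(200² + 0²) ≈ 200, ∠N ≈ 0.00°
|D| = √(100² + 100²) ≈ 141.42, ∠D ≈ 45.00°
|T| = 200 / 141.42 ≈ 1.4142
Gain = 20 log₁₀(1.4142) ≈ 3.01 dB
∠T = 0.00° − 45.00° = -45.00°

Substitute s = j1000:
Numerator: 200 = 200 + j0
Denominator: (j1000) + 100 = 100 + j1000
|N| = √(200² + 0²) ≈ 200, ∠N ≈ 0.00°
|D| = √(100² + 1000²) ≈ 1005, ∠D ≈ 84.29°
|T| = 200 / 1005 ≈ 0.199
Gain = 20 log₁₀(0.199) ≈ -14.02 dB
∠T = 0.00° − 84.29° = -84.29°

ω = 100: 3.0 dB, -45.0°; ω = 1000: -14.0 dB, -84.3°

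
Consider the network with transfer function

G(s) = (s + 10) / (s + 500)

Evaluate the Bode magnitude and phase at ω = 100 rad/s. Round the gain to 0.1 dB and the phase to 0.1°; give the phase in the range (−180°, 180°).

-14.1 dB, 73.0°

At s = jω = j100:
zero (s+10): 10 + j100 → |·| = √(10²+100²) = √10100 ≈ 100.5, ∠ = arctan(100/10) ≈ 84.29°
pole (s+500): 500 + j100 → |·| = √(500²+100²) = √260000 ≈ 509.9, ∠ = arctan(100/500) ≈ 11.31°
|G| = 1 · 100.5 / 509.9 ≈ 0.1971
Gain = 20 log₁₀(0.1971) ≈ -14.11 dB
∠G = 84.29° − 11.31° = 72.98°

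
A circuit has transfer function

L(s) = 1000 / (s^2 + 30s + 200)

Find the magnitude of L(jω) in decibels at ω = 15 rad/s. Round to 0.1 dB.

6.9 dB

Substitute s = j15:
Numerator: 1000 = 1000 + j0
Denominator: (j15)^2 + 30(j15) + 200 = -25 + j450
|N| = √(1000² + 0²) ≈ 1000, ∠N ≈ 0.00°
|D| = √(25² + 450²) ≈ 450.69, ∠D ≈ 93.18°
|L| = 1000 / 450.69 ≈ 2.2188
Gain = 20 log₁₀(2.2188) ≈ 6.92 dB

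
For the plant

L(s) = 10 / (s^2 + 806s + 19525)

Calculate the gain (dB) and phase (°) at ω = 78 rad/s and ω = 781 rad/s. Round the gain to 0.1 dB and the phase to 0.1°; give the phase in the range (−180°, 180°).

Substitute s = j78:
Numerator: 10 = 10 + j0
Denominator: (j78)^2 + 806(j78) + 19525 = 13441 + j62868
|N| = √(10² + 0²) ≈ 10, ∠N ≈ 0.00°
|D| = √(13441² + 62868²) ≈ 64289, ∠D ≈ 77.93°
|L| = 10 / 64289 ≈ 0.00015555
Gain = 20 log₁₀(0.00015555) ≈ -76.16 dB
∠L = 0.00° − 77.93° = -77.93°

Substitute s = j781:
Numerator: 10 = 10 + j0
Denominator: (j781)^2 + 806(j781) + 19525 = -590436 + j629486
|N| = √(10² + 0²) ≈ 10, ∠N ≈ 0.00°
|D| = √(590436² + 629486²) ≈ 8.6306e+05, ∠D ≈ 133.17°
|L| = 10 / 8.6306e+05 ≈ 1.1587e-05
Gain = 20 log₁₀(1.1587e-05) ≈ -98.72 dB
∠L = 0.00° − 133.17° = -133.17°

ω = 78: -76.2 dB, -77.9°; ω = 781: -98.7 dB, -133.2°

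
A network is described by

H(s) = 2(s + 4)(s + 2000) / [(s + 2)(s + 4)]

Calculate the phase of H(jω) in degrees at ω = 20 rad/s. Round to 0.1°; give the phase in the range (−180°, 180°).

At s = jω = j20:
zero (s+4): 4 + j20 → |·| = √(4²+20²) = √416 ≈ 20.396, ∠ = arctan(20/4) ≈ 78.69°
zero (s+2000): 2000 + j20 → |·| = √(2000²+20²) = √4000400 ≈ 2000.1, ∠ = arctan(20/2000) ≈ 0.57°
pole (s+2): 2 + j20 → |·| = √(2²+20²) = √404 ≈ 20.1, ∠ = arctan(20/2) ≈ 84.29°
pole (s+4): 4 + j20 → |·| = √(4²+20²) = √416 ≈ 20.396, ∠ = arctan(20/4) ≈ 78.69°
∠H = 79.26° − 162.98° = -83.72°

-83.7°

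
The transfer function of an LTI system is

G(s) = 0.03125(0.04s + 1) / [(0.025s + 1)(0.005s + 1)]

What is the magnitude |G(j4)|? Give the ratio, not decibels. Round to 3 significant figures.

At ω = 4 rad/s:
zero (1 + j4·0.04) = 1 + j0.16 → |·| ≈ 1.0127, ∠ ≈ 9.09°
pole (1 + j4·0.025) = 1 + j0.1 → |·| ≈ 1.005, ∠ ≈ 5.71°
pole (1 + j4·0.005) = 1 + j0.02 → |·| ≈ 1.0002, ∠ ≈ 1.15°
|G| = 0.03125 · 1.0127 / (1.005 · 1.0002) ≈ 0.031483

0.0315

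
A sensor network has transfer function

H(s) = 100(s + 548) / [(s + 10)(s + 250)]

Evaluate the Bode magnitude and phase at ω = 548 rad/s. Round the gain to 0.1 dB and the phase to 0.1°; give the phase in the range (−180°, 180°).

-12.6 dB, -109.4°

At s = jω = j548:
zero (s+548): 548 + j548 → |·| = √(548²+548²) = √600608 ≈ 774.99, ∠ = arctan(548/548) ≈ 45.00°
pole (s+10): 10 + j548 → |·| = √(10²+548²) = √300404 ≈ 548.09, ∠ = arctan(548/10) ≈ 88.95°
pole (s+250): 250 + j548 → |·| = √(250²+548²) = √362804 ≈ 602.33, ∠ = arctan(548/250) ≈ 65.48°
|H| = 100 · 774.99 / 3.3013e+05 ≈ 0.23475
Gain = 20 log₁₀(0.23475) ≈ -12.59 dB
∠H = 45.00° − 154.43° = -109.43°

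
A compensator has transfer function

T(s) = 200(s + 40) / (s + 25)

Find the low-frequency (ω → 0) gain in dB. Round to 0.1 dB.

50.1 dB

T(0) = 200·40 / (25) = 320
20 log₁₀(320) ≈ 50.10 dB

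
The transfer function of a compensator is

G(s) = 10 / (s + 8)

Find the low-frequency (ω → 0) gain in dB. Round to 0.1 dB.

G(0) = 10 / 8 = 1.25
20 log₁₀(1.25) ≈ 1.94 dB

1.9 dB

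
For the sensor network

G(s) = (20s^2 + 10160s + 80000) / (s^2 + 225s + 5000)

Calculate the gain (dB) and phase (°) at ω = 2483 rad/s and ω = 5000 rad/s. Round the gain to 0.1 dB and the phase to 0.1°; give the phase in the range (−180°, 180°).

ω = 2483: 26.2 dB, -6.4°; ω = 5000: 26.1 dB, -3.2°

Substitute s = j2483:
Numerator: 20(j2483)^2 + 10160(j2483) + 80000 = -123225780 + j25227280
Denominator: (j2483)^2 + 225(j2483) + 5000 = -6160289 + j558675
|N| = √(123225780² + 25227280²) ≈ 1.2578e+08, ∠N ≈ 168.43°
|D| = √(6160289² + 558675²) ≈ 6.1856e+06, ∠D ≈ 174.82°
|G| = 1.2578e+08 / 6.1856e+06 ≈ 20.334
Gain = 20 log₁₀(20.334) ≈ 26.16 dB
∠G = 168.43° − 174.82° = -6.39°

Substitute s = j5000:
Numerator: 20(j5000)^2 + 10160(j5000) + 80000 = -499920000 + j50800000
Denominator: (j5000)^2 + 225(j5000) + 5000 = -24995000 + j1125000
|N| = √(499920000² + 50800000²) ≈ 5.0249e+08, ∠N ≈ 174.20°
|D| = √(24995000² + 1125000²) ≈ 2.502e+07, ∠D ≈ 177.42°
|G| = 5.0249e+08 / 2.502e+07 ≈ 20.084
Gain = 20 log₁₀(20.084) ≈ 26.06 dB
∠G = 174.20° − 177.42° = -3.22°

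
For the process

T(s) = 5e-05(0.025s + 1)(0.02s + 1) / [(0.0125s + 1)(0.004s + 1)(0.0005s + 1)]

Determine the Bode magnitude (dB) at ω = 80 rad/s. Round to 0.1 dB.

-77.0 dB

At ω = 80 rad/s:
zero (1 + j80·0.025) = 1 + j2 → |·| ≈ 2.2361, ∠ ≈ 63.43°
zero (1 + j80·0.02) = 1 + j1.6 → |·| ≈ 1.8868, ∠ ≈ 57.99°
pole (1 + j80·0.0125) = 1 + j1 → |·| ≈ 1.4142, ∠ ≈ 45.00°
pole (1 + j80·0.004) = 1 + j0.32 → |·| ≈ 1.05, ∠ ≈ 17.74°
pole (1 + j80·0.0005) = 1 + j0.04 → |·| ≈ 1.0008, ∠ ≈ 2.29°
|T| = 5e-05 · 2.2361 · 1.8868 / (1.4142 · 1.05 · 1.0008) ≈ 0.00014195
Gain = 20 log₁₀(0.00014195) ≈ -76.96 dB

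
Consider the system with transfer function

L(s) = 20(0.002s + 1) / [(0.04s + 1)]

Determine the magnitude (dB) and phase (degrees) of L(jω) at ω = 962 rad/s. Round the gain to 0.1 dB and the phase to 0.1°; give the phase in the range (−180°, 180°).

1.0 dB, -26.0°

At ω = 962 rad/s:
zero (1 + j962·0.002) = 1 + j1.924 → |·| ≈ 2.1684, ∠ ≈ 62.54°
pole (1 + j962·0.04) = 1 + j38.48 → |·| ≈ 38.493, ∠ ≈ 88.51°
|L| = 20 · 2.1684 / (38.493) ≈ 1.1266
Gain = 20 log₁₀(1.1266) ≈ 1.04 dB
∠L = (62.54°) − (88.51°) = -25.97°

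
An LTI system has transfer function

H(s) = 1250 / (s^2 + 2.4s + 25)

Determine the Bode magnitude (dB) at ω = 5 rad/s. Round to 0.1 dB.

40.4 dB

At s = jω = j5:
quadratic: (j5)² + 2.4·j5 + 25 = 0 + j12 → |·| ≈ 12, ∠ ≈ 90.00°
|H| = 1250 / 12 ≈ 104.17
Gain = 20 log₁₀(104.17) ≈ 40.35 dB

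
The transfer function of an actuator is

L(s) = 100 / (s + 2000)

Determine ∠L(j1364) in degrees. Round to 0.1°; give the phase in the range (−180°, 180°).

-34.3°

Substitute s = j1364:
Numerator: 100 = 100 + j0
Denominator: (j1364) + 2000 = 2000 + j1364
|N| = √(100² + 0²) ≈ 100, ∠N ≈ 0.00°
|D| = √(2000² + 1364²) ≈ 2420.8, ∠D ≈ 34.29°
∠L = 0.00° − 34.29° = -34.29°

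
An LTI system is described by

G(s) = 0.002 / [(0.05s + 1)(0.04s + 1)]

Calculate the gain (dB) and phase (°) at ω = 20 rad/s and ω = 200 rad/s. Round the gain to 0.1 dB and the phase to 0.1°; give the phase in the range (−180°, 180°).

ω = 20: -59.1 dB, -83.7°; ω = 200: -92.2 dB, -167.2°

At ω = 20 rad/s:
pole (1 + j20·0.05) = 1 + j1 → |·| ≈ 1.4142, ∠ ≈ 45.00°
pole (1 + j20·0.04) = 1 + j0.8 → |·| ≈ 1.2806, ∠ ≈ 38.66°
|G| = 0.002 · 1 / (1.4142 · 1.2806) ≈ 0.0011043
Gain = 20 log₁₀(0.0011043) ≈ -59.14 dB
∠G = (0°) − (45.00° + 38.66°) = -83.66°

At ω = 200 rad/s:
pole (1 + j200·0.05) = 1 + j10 → |·| ≈ 10.05, ∠ ≈ 84.29°
pole (1 + j200·0.04) = 1 + j8 → |·| ≈ 8.0623, ∠ ≈ 82.87°
|G| = 0.002 · 1 / (10.05 · 8.0623) ≈ 2.4683e-05
Gain = 20 log₁₀(2.4683e-05) ≈ -92.15 dB
∠G = (0°) − (84.29° + 82.87°) = -167.16°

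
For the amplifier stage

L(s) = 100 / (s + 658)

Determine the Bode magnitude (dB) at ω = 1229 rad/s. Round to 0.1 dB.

-22.9 dB

At s = jω = j1229:
pole (s+658): 658 + j1229 → |·| = √(658²+1229²) = √1943405 ≈ 1394.1, ∠ = arctan(1229/658) ≈ 61.84°
|L| = 100 / 1394.1 ≈ 0.071731
Gain = 20 log₁₀(0.071731) ≈ -22.89 dB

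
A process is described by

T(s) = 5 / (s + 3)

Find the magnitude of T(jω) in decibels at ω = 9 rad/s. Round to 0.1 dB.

-5.6 dB

Substitute s = j9:
Numerator: 5 = 5 + j0
Denominator: (j9) + 3 = 3 + j9
|N| = √(5² + 0²) ≈ 5, ∠N ≈ 0.00°
|D| = √(3² + 9²) ≈ 9.4868, ∠D ≈ 71.57°
|T| = 5 / 9.4868 ≈ 0.52705
Gain = 20 log₁₀(0.52705) ≈ -5.56 dB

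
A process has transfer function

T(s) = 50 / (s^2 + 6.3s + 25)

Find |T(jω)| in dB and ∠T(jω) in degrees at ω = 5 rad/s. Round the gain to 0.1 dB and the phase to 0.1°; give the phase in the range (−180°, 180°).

4.0 dB, -90.0°

At s = jω = j5:
quadratic: (j5)² + 6.3·j5 + 25 = 0 + j31.5 → |·| ≈ 31.5, ∠ ≈ 90.00°
|T| = 50 / 31.5 ≈ 1.5873
Gain = 20 log₁₀(1.5873) ≈ 4.01 dB
∠T = 0.00° − 90.00° = -90.00°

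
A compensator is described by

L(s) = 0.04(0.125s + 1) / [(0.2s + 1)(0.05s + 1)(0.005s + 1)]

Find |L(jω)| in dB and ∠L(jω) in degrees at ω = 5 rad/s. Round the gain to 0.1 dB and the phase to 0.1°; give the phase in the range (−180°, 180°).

At ω = 5 rad/s:
zero (1 + j5·0.125) = 1 + j0.625 → |·| ≈ 1.1792, ∠ ≈ 32.01°
pole (1 + j5·0.2) = 1 + j1 → |·| ≈ 1.4142, ∠ ≈ 45.00°
pole (1 + j5·0.05) = 1 + j0.25 → |·| ≈ 1.0308, ∠ ≈ 14.04°
pole (1 + j5·0.005) = 1 + j0.025 → |·| ≈ 1.0003, ∠ ≈ 1.43°
|L| = 0.04 · 1.1792 / (1.4142 · 1.0308 · 1.0003) ≈ 0.032347
Gain = 20 log₁₀(0.032347) ≈ -29.80 dB
∠L = (32.01°) − (45.00° + 14.04° + 1.43°) = -28.46°

-29.8 dB, -28.5°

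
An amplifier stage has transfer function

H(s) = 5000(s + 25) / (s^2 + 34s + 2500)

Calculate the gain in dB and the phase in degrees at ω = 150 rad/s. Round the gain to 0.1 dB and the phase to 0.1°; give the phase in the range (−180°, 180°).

At s = jω = j150:
zero (s+25): 25 + j150 → |·| = √(25²+150²) = √23125 ≈ 152.07, ∠ = arctan(150/25) ≈ 80.54°
quadratic: (j150)² + 34·j150 + 2500 = -20000 + j5100 → |·| ≈ 20640, ∠ ≈ 165.69°
|H| = 5000 · 152.07 / 20640 ≈ 36.839
Gain = 20 log₁₀(36.839) ≈ 31.33 dB
∠H = 80.54° − 165.69° = -85.15°

31.3 dB, -85.2°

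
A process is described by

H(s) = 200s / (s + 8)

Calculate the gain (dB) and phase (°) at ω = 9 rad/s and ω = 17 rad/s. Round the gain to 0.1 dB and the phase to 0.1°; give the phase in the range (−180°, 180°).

At s = jω = j9:
zero at origin: s = j9 → |·| = 9, ∠ = 90.00°
pole (s+8): 8 + j9 → |·| = √(8²+9²) = √145 ≈ 12.042, ∠ = arctan(9/8) ≈ 48.37°
|H| = 200 · 9 / 12.042 ≈ 149.48
Gain = 20 log₁₀(149.48) ≈ 43.49 dB
∠H = 90.00° − 48.37° = 41.63°

At s = jω = j17:
zero at origin: s = j17 → |·| = 17, ∠ = 90.00°
pole (s+8): 8 + j17 → |·| = √(8²+17²) = √353 ≈ 18.788, ∠ = arctan(17/8) ≈ 64.80°
|H| = 200 · 17 / 18.788 ≈ 180.97
Gain = 20 log₁₀(180.97) ≈ 45.15 dB
∠H = 90.00° − 64.80° = 25.20°

ω = 9: 43.5 dB, 41.6°; ω = 17: 45.2 dB, 25.2°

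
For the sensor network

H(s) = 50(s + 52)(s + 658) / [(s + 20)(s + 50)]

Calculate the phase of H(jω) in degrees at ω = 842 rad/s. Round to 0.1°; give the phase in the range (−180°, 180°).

-36.8°

At s = jω = j842:
zero (s+52): 52 + j842 → |·| = √(52²+842²) = √711668 ≈ 843.6, ∠ = arctan(842/52) ≈ 86.47°
zero (s+658): 658 + j842 → |·| = √(658²+842²) = √1141928 ≈ 1068.6, ∠ = arctan(842/658) ≈ 51.99°
pole (s+20): 20 + j842 → |·| = √(20²+842²) = √709364 ≈ 842.24, ∠ = arctan(842/20) ≈ 88.64°
pole (s+50): 50 + j842 → |·| = √(50²+842²) = √711464 ≈ 843.48, ∠ = arctan(842/50) ≈ 86.60°
∠H = 138.46° − 175.24° = -36.78°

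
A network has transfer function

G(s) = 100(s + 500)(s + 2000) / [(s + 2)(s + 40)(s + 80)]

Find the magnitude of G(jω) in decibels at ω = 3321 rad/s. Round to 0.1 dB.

At s = jω = j3321:
zero (s+500): 500 + j3321 → |·| = √(500²+3321²) = √11279041 ≈ 3358.4, ∠ = arctan(3321/500) ≈ 81.44°
zero (s+2000): 2000 + j3321 → |·| = √(2000²+3321²) = √15029041 ≈ 3876.7, ∠ = arctan(3321/2000) ≈ 58.94°
pole (s+2): 2 + j3321 → |·| = √(2²+3321²) = √11029045 ≈ 3321, ∠ = arctan(3321/2) ≈ 89.97°
pole (s+40): 40 + j3321 → |·| = √(40²+3321²) = √11030641 ≈ 3321.2, ∠ = arctan(3321/40) ≈ 89.31°
pole (s+80): 80 + j3321 → |·| = √(80²+3321²) = √11035441 ≈ 3322, ∠ = arctan(3321/80) ≈ 88.62°
|G| = 100 · 1.302e+07 / 3.6641e+10 ≈ 0.035534
Gain = 20 log₁₀(0.035534) ≈ -28.99 dB

-29.0 dB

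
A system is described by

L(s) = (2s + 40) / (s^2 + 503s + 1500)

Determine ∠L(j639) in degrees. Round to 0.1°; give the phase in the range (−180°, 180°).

-53.5°

Substitute s = j639:
Numerator: 2(j639) + 40 = 40 + j1278
Denominator: (j639)^2 + 503(j639) + 1500 = -406821 + j321417
|N| = √(40² + 1278²) ≈ 1278.6, ∠N ≈ 88.21°
|D| = √(406821² + 321417²) ≈ 5.1847e+05, ∠D ≈ 141.69°
∠L = 88.21° − 141.69° = -53.48°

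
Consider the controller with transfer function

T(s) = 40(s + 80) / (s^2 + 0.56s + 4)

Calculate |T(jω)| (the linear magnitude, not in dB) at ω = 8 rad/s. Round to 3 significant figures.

At s = jω = j8:
zero (s+80): 80 + j8 → |·| = √(80²+8²) = √6464 ≈ 80.399, ∠ = arctan(8/80) ≈ 5.71°
quadratic: (j8)² + 0.56·j8 + 4 = -60 + j4.48 → |·| ≈ 60.167, ∠ ≈ 175.73°
|T| = 40 · 80.399 / 60.167 ≈ 53.451

53.5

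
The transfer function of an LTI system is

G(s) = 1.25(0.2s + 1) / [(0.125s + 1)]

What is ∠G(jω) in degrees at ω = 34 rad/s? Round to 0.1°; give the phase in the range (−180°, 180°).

At ω = 34 rad/s:
zero (1 + j34·0.2) = 1 + j6.8 → |·| ≈ 6.8731, ∠ ≈ 81.63°
pole (1 + j34·0.125) = 1 + j4.25 → |·| ≈ 4.3661, ∠ ≈ 76.76°
∠G = (81.63°) − (76.76°) = 4.87°

4.9°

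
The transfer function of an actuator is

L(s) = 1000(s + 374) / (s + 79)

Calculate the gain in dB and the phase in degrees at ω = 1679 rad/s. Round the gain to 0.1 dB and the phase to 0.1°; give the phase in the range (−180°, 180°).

60.2 dB, -9.9°

At s = jω = j1679:
zero (s+374): 374 + j1679 → |·| = √(374²+1679²) = √2958917 ≈ 1720.2, ∠ = arctan(1679/374) ≈ 77.44°
pole (s+79): 79 + j1679 → |·| = √(79²+1679²) = √2825282 ≈ 1680.9, ∠ = arctan(1679/79) ≈ 87.31°
|L| = 1000 · 1720.2 / 1680.9 ≈ 1023.4
Gain = 20 log₁₀(1023.4) ≈ 60.20 dB
∠L = 77.44° − 87.31° = -9.87°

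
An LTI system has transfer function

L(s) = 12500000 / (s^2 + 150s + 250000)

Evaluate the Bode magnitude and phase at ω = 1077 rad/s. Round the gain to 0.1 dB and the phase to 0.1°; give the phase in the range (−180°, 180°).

At s = jω = j1077:
quadratic: (j1077)² + 150·j1077 + 250000 = -909929 + j161550 → |·| ≈ 9.2416e+05, ∠ ≈ 169.93°
|L| = 12500000 / 9.2416e+05 ≈ 13.526
Gain = 20 log₁₀(13.526) ≈ 22.62 dB
∠L = 0.00° − 169.93° = -169.93°

22.6 dB, -169.9°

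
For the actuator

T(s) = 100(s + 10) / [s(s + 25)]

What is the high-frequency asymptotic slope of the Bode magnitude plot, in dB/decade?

-20 dB/decade

Each pole contributes −20 dB/decade at high frequency; each zero contributes +20 dB/decade.
Net: 1 zero(s) − 2 pole(s) → -20 dB/decade.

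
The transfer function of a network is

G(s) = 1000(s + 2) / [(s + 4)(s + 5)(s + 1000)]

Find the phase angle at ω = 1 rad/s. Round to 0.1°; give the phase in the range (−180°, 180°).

At s = jω = j1:
zero (s+2): 2 + j1 → |·| = √(2²+1²) = √5 ≈ 2.2361, ∠ = arctan(1/2) ≈ 26.57°
pole (s+4): 4 + j1 → |·| = √(4²+1²) = √17 ≈ 4.1231, ∠ = arctan(1/4) ≈ 14.04°
pole (s+5): 5 + j1 → |·| = √(5²+1²) = √26 ≈ 5.099, ∠ = arctan(1/5) ≈ 11.31°
pole (s+1000): 1000 + j1 → |·| = √(1000²+1²) = √1000001 ≈ 1000, ∠ = arctan(1/1000) ≈ 0.06°
∠G = 26.57° − 25.41° = 1.16°

1.2°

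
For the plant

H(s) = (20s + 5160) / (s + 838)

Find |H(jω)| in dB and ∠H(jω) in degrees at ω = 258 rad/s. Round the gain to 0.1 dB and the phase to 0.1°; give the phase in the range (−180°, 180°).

18.4 dB, 27.9°

Substitute s = j258:
Numerator: 20(j258) + 5160 = 5160 + j5160
Denominator: (j258) + 838 = 838 + j258
|N| = √(5160² + 5160²) ≈ 7297.3, ∠N ≈ 45.00°
|D| = √(838² + 258²) ≈ 876.82, ∠D ≈ 17.11°
|H| = 7297.3 / 876.82 ≈ 8.3225
Gain = 20 log₁₀(8.3225) ≈ 18.41 dB
∠H = 45.00° − 17.11° = 27.89°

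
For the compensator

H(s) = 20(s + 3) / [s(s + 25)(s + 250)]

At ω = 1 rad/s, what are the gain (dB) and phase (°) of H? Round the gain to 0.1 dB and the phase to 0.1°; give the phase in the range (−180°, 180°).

At s = jω = j1:
zero (s+3): 3 + j1 → |·| = √(3²+1²) = √10 ≈ 3.1623, ∠ = arctan(1/3) ≈ 18.43°
pole (s+25): 25 + j1 → |·| = √(25²+1²) = √626 ≈ 25.02, ∠ = arctan(1/25) ≈ 2.29°
pole (s+250): 250 + j1 → |·| = √(250²+1²) = √62501 ≈ 250, ∠ = arctan(1/250) ≈ 0.23°
pole at origin: |s| = 1, ∠ = 90.00° (in denominator)
|H| = 20 · 3.1623 / 6255 ≈ 0.010111
Gain = 20 log₁₀(0.010111) ≈ -39.90 dB
∠H = 18.43° − 92.52° = -74.09°

-39.9 dB, -74.1°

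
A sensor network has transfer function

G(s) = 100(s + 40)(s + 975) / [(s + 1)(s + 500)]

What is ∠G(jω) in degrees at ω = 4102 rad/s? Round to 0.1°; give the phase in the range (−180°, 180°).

-7.0°

At s = jω = j4102:
zero (s+40): 40 + j4102 → |·| = √(40²+4102²) = √16828004 ≈ 4102.2, ∠ = arctan(4102/40) ≈ 89.44°
zero (s+975): 975 + j4102 → |·| = √(975²+4102²) = √17777029 ≈ 4216.3, ∠ = arctan(4102/975) ≈ 76.63°
pole (s+1): 1 + j4102 → |·| = √(1²+4102²) = √16826405 ≈ 4102, ∠ = arctan(4102/1) ≈ 89.99°
pole (s+500): 500 + j4102 → |·| = √(500²+4102²) = √17076404 ≈ 4132.4, ∠ = arctan(4102/500) ≈ 83.05°
∠G = 166.07° − 173.04° = -6.97°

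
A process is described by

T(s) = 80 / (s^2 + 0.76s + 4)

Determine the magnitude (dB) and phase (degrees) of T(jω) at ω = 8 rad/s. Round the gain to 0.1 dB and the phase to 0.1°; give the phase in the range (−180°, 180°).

At s = jω = j8:
quadratic: (j8)² + 0.76·j8 + 4 = -60 + j6.08 → |·| ≈ 60.307, ∠ ≈ 174.21°
|T| = 80 / 60.307 ≈ 1.3265
Gain = 20 log₁₀(1.3265) ≈ 2.45 dB
∠T = 0.00° − 174.21° = -174.21°

2.5 dB, -174.2°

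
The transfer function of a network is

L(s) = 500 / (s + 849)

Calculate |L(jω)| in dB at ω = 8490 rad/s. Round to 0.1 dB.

-24.6 dB

Substitute s = j8490:
Numerator: 500 = 500 + j0
Denominator: (j8490) + 849 = 849 + j8490
|N| = √(500² + 0²) ≈ 500, ∠N ≈ 0.00°
|D| = √(849² + 8490²) ≈ 8532.3, ∠D ≈ 84.29°
|L| = 500 / 8532.3 ≈ 0.058601
Gain = 20 log₁₀(0.058601) ≈ -24.64 dB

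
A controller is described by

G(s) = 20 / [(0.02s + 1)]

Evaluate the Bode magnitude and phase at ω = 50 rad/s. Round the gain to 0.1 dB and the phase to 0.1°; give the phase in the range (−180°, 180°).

23.0 dB, -45.0°

At ω = 50 rad/s:
pole (1 + j50·0.02) = 1 + j1 → |·| ≈ 1.4142, ∠ ≈ 45.00°
|G| = 20 · 1 / (1.4142) ≈ 14.142
Gain = 20 log₁₀(14.142) ≈ 23.01 dB
∠G = (0°) − (45.00°) = -45.00°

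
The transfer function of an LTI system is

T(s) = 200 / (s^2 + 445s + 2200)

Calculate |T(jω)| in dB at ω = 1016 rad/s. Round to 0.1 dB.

-75.0 dB

Substitute s = j1016:
Numerator: 200 = 200 + j0
Denominator: (j1016)^2 + 445(j1016) + 2200 = -1030056 + j452120
|N| = √(200² + 0²) ≈ 200, ∠N ≈ 0.00°
|D| = √(1030056² + 452120²) ≈ 1.1249e+06, ∠D ≈ 156.30°
|T| = 200 / 1.1249e+06 ≈ 0.00017779
Gain = 20 log₁₀(0.00017779) ≈ -75.00 dB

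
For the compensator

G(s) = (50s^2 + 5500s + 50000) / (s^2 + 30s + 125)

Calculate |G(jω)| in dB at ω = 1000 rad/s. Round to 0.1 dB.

34.0 dB

Substitute s = j1000:
Numerator: 50(j1000)^2 + 5500(j1000) + 50000 = -49950000 + j5500000
Denominator: (j1000)^2 + 30(j1000) + 125 = -999875 + j30000
|N| = √(49950000² + 5500000²) ≈ 5.0252e+07, ∠N ≈ 173.72°
|D| = √(999875² + 30000²) ≈ 1.0003e+06, ∠D ≈ 178.28°
|G| = 5.0252e+07 / 1.0003e+06 ≈ 50.237
Gain = 20 log₁₀(50.237) ≈ 34.02 dB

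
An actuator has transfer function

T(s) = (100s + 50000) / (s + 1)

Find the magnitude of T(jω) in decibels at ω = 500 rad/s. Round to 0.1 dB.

43.0 dB

Substitute s = j500:
Numerator: 100(j500) + 50000 = 50000 + j50000
Denominator: (j500) + 1 = 1 + j500
|N| = √(50000² + 50000²) ≈ 70711, ∠N ≈ 45.00°
|D| = √(1² + 500²) ≈ 500, ∠D ≈ 89.89°
|T| = 70711 / 500 ≈ 141.42
Gain = 20 log₁₀(141.42) ≈ 43.01 dB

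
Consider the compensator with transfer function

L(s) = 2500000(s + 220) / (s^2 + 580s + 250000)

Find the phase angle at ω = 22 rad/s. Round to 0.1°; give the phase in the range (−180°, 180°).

2.8°

At s = jω = j22:
zero (s+220): 220 + j22 → |·| = √(220²+22²) = √48884 ≈ 221.1, ∠ = arctan(22/220) ≈ 5.71°
quadratic: (j22)² + 580·j22 + 250000 = 249516 + j12760 → |·| ≈ 2.4984e+05, ∠ ≈ 2.93°
∠L = 5.71° − 2.93° = 2.78°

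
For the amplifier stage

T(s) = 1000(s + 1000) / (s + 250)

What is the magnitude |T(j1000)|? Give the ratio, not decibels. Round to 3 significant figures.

1.37e+03

At s = jω = j1000:
zero (s+1000): 1000 + j1000 → |·| = √(1000²+1000²) = √2000000 ≈ 1414.2, ∠ = arctan(1000/1000) ≈ 45.00°
pole (s+250): 250 + j1000 → |·| = √(250²+1000²) = √1062500 ≈ 1030.8, ∠ = arctan(1000/250) ≈ 75.96°
|T| = 1000 · 1414.2 / 1030.8 ≈ 1371.9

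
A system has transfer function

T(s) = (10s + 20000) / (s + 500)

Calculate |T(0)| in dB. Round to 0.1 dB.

32.0 dB

T(0) = 20000 / 500 = 40
20 log₁₀(40) ≈ 32.04 dB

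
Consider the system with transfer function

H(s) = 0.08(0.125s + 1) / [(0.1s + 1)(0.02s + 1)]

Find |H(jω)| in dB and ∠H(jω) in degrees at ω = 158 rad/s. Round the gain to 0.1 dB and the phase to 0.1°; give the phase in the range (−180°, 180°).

At ω = 158 rad/s:
zero (1 + j158·0.125) = 1 + j19.75 → |·| ≈ 19.775, ∠ ≈ 87.10°
pole (1 + j158·0.1) = 1 + j15.8 → |·| ≈ 15.832, ∠ ≈ 86.38°
pole (1 + j158·0.02) = 1 + j3.16 → |·| ≈ 3.3145, ∠ ≈ 72.44°
|H| = 0.08 · 19.775 / (15.832 · 3.3145) ≈ 0.030148
Gain = 20 log₁₀(0.030148) ≈ -30.41 dB
∠H = (87.10°) − (86.38° + 72.44°) = -71.72°

-30.4 dB, -71.7°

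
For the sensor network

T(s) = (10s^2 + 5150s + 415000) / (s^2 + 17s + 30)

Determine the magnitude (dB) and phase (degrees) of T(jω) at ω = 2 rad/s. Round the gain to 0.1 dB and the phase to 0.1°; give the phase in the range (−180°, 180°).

Substitute s = j2:
Numerator: 10(j2)^2 + 5150(j2) + 415000 = 414960 + j10300
Denominator: (j2)^2 + 17(j2) + 30 = 26 + j34
|N| = √(414960² + 10300²) ≈ 4.1509e+05, ∠N ≈ 1.42°
|D| = √(26² + 34²) ≈ 42.802, ∠D ≈ 52.59°
|T| = 4.1509e+05 / 42.802 ≈ 9697.9
Gain = 20 log₁₀(9697.9) ≈ 79.73 dB
∠T = 1.42° − 52.59° = -51.17°

79.7 dB, -51.2°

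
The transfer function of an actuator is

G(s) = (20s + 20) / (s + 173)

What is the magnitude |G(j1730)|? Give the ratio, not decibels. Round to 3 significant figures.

Substitute s = j1730:
Numerator: 20(j1730) + 20 = 20 + j34600
Denominator: (j1730) + 173 = 173 + j1730
|N| = √(20² + 34600²) ≈ 34600, ∠N ≈ 89.97°
|D| = √(173² + 1730²) ≈ 1738.6, ∠D ≈ 84.29°
|G| = 34600 / 1738.6 ≈ 19.901

19.9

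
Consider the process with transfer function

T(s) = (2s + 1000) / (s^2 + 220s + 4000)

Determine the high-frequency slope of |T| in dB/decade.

-20 dB/decade

Each pole contributes −20 dB/decade at high frequency; each zero contributes +20 dB/decade.
Net: 1 zero(s) − 2 pole(s) → -20 dB/decade.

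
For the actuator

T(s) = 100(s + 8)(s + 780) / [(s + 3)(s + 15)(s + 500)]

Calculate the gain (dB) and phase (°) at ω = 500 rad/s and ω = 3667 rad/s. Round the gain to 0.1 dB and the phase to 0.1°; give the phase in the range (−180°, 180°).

At s = jω = j500:
zero (s+8): 8 + j500 → |·| = √(8²+500²) = √250064 ≈ 500.06, ∠ = arctan(500/8) ≈ 89.08°
zero (s+780): 780 + j500 → |·| = √(780²+500²) = √858400 ≈ 926.5, ∠ = arctan(500/780) ≈ 32.66°
pole (s+3): 3 + j500 → |·| = √(3²+500²) = √250009 ≈ 500.01, ∠ = arctan(500/3) ≈ 89.66°
pole (s+15): 15 + j500 → |·| = √(15²+500²) = √250225 ≈ 500.22, ∠ = arctan(500/15) ≈ 88.28°
pole (s+500): 500 + j500 → |·| = √(500²+500²) = √500000 ≈ 707.11, ∠ = arctan(500/500) ≈ 45.00°
|T| = 100 · 4.6331e+05 / 1.7686e+08 ≈ 0.26196
Gain = 20 log₁₀(0.26196) ≈ -11.64 dB
∠T = 121.74° − 222.94° = -101.20°

At s = jω = j3667:
zero (s+8): 8 + j3667 → |·| = √(8²+3667²) = √13446953 ≈ 3667, ∠ = arctan(3667/8) ≈ 89.88°
zero (s+780): 780 + j3667 → |·| = √(780²+3667²) = √14055289 ≈ 3749, ∠ = arctan(3667/780) ≈ 77.99°
pole (s+3): 3 + j3667 → |·| = √(3²+3667²) = √13446898 ≈ 3667, ∠ = arctan(3667/3) ≈ 89.95°
pole (s+15): 15 + j3667 → |·| = √(15²+3667²) = √13447114 ≈ 3667, ∠ = arctan(3667/15) ≈ 89.77°
pole (s+500): 500 + j3667 → |·| = √(500²+3667²) = √13696889 ≈ 3700.9, ∠ = arctan(3667/500) ≈ 82.24°
|T| = 100 · 1.3748e+07 / 4.9766e+10 ≈ 0.027625
Gain = 20 log₁₀(0.027625) ≈ -31.17 dB
∠T = 167.87° − 261.96° = -94.09°

ω = 500: -11.6 dB, -101.2°; ω = 3667: -31.2 dB, -94.1°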